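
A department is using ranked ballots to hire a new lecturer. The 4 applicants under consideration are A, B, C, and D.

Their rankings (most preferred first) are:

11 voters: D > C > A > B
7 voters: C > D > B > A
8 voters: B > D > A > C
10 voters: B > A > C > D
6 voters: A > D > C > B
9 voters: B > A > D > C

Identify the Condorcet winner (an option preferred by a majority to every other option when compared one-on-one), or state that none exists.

B

Head-to-head results (51 voters total):
A vs B: B wins 34–17.
A vs C: A wins 33–18.
A vs D: D wins 26–25.
B vs C: B wins 27–24.
B vs D: B wins 27–24.
C vs D: D wins 34–17.
B beats each rival — A (34–17), C (27–24), D (27–24) — so B is the Condorcet winner.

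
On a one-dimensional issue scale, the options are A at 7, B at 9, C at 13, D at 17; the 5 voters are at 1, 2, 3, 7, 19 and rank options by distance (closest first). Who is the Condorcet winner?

With single-peaked preferences on a line, the Condorcet winner is the candidate closest to the median voter.
The median voter (position 3) is closest to A at 7.
Check: A vs B — voters closer to A: 4 of 5.

A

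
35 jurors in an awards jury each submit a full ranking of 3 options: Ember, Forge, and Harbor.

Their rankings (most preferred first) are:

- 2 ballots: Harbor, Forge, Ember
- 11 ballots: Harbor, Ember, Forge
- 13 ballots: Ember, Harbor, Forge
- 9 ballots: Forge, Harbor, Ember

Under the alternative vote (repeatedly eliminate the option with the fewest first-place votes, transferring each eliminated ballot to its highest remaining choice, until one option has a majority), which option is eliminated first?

Forge

Round 1: Ember 13, Harbor 13, Forge 9. Forge has the fewest and is eliminated.
Round 2: Harbor 22, Ember 13. Harbor has a majority.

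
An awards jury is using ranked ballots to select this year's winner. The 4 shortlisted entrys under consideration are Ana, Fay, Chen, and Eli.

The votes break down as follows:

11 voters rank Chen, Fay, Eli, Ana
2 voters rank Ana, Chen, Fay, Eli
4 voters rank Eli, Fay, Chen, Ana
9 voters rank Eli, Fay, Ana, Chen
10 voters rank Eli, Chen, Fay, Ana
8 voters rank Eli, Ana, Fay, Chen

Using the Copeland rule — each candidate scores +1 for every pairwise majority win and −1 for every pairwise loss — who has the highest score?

Eli

Pairwise results:
  Ana vs Fay: Fay wins 34–10.
  Ana vs Chen: Chen wins 25–19.
  Ana vs Eli: Eli wins 42–2.
  Fay vs Chen: Chen wins 23–21.
  Fay vs Eli: Eli wins 31–13.
  Chen vs Eli: Eli wins 31–13.
Copeland scores (wins − losses):
  Ana: 0 − 3 = -3
  Fay: 1 − 2 = -1
  Chen: 2 − 1 = 1
  Eli: 3 − 0 = 3
Eli has the best Copeland score.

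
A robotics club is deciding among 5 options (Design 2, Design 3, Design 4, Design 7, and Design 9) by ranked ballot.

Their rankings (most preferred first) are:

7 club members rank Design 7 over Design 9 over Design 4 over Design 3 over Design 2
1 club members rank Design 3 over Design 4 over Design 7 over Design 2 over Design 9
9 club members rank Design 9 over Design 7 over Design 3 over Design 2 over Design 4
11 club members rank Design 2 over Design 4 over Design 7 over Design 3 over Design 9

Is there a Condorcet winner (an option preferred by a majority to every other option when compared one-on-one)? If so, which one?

Head-to-head results (28 voters total):
Design 2 vs Design 3: Design 3 wins 17–11.
Design 2 vs Design 4: Design 2 wins 20–8.
Design 2 vs Design 7: Design 7 wins 17–11.
Design 2 vs Design 9: Design 9 wins 16–12.
Design 3 vs Design 4: Design 4 wins 18–10.
Design 3 vs Design 7: Design 7 wins 27–1.
Design 3 vs Design 9: Design 9 wins 16–12.
Design 4 vs Design 7: Design 7 wins 16–12.
Design 4 vs Design 9: Design 9 wins 16–12.
Design 7 vs Design 9: Design 7 wins 19–9.
Design 7 beats each rival — Design 2 (17–11), Design 3 (27–1), Design 4 (16–12), Design 9 (19–9) — so Design 7 is the Condorcet winner.

Design 7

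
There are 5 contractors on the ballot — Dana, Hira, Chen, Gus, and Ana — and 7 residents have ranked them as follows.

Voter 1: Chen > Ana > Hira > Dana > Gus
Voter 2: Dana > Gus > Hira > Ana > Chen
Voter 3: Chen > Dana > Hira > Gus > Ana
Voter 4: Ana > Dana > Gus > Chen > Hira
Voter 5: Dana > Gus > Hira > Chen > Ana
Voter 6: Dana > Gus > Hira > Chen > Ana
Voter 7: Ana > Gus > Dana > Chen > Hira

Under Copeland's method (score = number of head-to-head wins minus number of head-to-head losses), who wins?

Dana

Pairwise results:
  Dana vs Hira: Dana wins 6–1.
  Dana vs Chen: Dana wins 5–2.
  Dana vs Gus: Dana wins 6–1.
  Dana vs Ana: Dana wins 4–3.
  Hira vs Chen: Chen wins 4–3.
  Hira vs Gus: Gus wins 5–2.
  Hira vs Ana: Hira wins 4–3.
  Chen vs Gus: Gus wins 5–2.
  Chen vs Ana: Chen wins 4–3.
  Gus vs Ana: Gus wins 4–3.
Copeland scores (wins − losses):
  Dana: 4 − 0 = 4
  Hira: 1 − 3 = -2
  Chen: 2 − 2 = 0
  Gus: 3 − 1 = 2
  Ana: 0 − 4 = -4
Dana has the best Copeland score.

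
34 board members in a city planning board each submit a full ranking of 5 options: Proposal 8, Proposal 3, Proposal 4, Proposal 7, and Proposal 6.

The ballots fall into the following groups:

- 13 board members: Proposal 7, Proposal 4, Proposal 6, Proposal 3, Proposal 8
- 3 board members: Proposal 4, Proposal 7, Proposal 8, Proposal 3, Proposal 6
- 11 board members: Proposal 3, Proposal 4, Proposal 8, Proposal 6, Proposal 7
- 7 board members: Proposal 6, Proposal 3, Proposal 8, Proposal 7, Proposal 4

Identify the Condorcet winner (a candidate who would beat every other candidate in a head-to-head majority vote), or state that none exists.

Head-to-head results (34 voters total):
Proposal 8 vs Proposal 3: Proposal 3 wins 31–3.
Proposal 8 vs Proposal 4: Proposal 4 wins 27–7.
Proposal 8 vs Proposal 7: Proposal 8 wins 18–16.
Proposal 8 vs Proposal 6: Proposal 6 wins 20–14.
Proposal 3 vs Proposal 4: Proposal 3 wins 18–16.
Proposal 3 vs Proposal 7: Proposal 3 wins 18–16.
Proposal 3 vs Proposal 6: Proposal 6 wins 20–14.
Proposal 4 vs Proposal 7: Proposal 7 wins 20–14.
Proposal 4 vs Proposal 6: Proposal 4 wins 27–7.
Proposal 7 vs Proposal 6: Proposal 6 wins 18–16.
No candidate beats all others: Proposal 8 beats Proposal 7 beats Proposal 4 beats Proposal 8, a majority cycle.

No Condorcet winner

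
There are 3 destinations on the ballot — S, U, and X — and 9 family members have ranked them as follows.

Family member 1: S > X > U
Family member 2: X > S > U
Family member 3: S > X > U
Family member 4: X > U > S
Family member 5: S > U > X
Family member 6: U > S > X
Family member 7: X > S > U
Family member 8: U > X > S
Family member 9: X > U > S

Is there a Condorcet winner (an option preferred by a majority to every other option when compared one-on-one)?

Yes

Head-to-head results (9 voters total):
S vs U: S wins 5–4.
S vs X: X wins 5–4.
U vs X: X wins 6–3.
X beats each rival — S (5–4), U (6–3) — so X is the Condorcet winner.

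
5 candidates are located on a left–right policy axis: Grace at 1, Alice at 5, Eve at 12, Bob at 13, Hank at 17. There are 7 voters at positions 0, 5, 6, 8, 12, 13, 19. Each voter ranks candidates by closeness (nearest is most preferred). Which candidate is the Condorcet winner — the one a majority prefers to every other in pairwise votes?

With single-peaked preferences on a line, the Condorcet winner is the candidate closest to the median voter.
The median voter (position 8) is closest to Alice at 5.
Check: Alice vs Bob — voters closer to Alice: 4 of 7.

Alice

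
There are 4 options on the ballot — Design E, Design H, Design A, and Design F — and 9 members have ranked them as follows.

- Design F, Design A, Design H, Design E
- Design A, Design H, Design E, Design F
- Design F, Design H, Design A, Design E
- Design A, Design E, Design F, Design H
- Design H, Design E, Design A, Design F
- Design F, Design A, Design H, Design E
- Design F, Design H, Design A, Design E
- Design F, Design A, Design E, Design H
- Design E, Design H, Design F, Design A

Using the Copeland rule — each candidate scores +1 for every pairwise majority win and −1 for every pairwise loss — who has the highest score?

Pairwise results:
  Design E vs Design H: Design H wins 6–3.
  Design E vs Design A: Design A wins 7–2.
  Design E vs Design F: Design F wins 5–4.
  Design H vs Design A: Design A wins 5–4.
  Design H vs Design F: Design F wins 6–3.
  Design A vs Design F: Design F wins 6–3.
Copeland scores (wins − losses):
  Design E: 0 − 3 = -3
  Design H: 1 − 2 = -1
  Design A: 2 − 1 = 1
  Design F: 3 − 0 = 3
Design F has the best Copeland score.

Design F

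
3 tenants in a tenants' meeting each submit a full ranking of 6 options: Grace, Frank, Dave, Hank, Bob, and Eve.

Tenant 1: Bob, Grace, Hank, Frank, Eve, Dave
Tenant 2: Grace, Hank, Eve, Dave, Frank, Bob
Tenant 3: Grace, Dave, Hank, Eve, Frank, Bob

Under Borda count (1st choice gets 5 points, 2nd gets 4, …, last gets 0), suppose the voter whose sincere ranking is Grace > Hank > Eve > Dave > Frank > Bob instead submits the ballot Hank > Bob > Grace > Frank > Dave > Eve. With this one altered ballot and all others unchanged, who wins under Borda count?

Grace

Borda totals with the altered ballot: Grace 12, Frank 5, Dave 5, Hank 11, Bob 9, Eve 3.
The winner is unchanged: still Grace.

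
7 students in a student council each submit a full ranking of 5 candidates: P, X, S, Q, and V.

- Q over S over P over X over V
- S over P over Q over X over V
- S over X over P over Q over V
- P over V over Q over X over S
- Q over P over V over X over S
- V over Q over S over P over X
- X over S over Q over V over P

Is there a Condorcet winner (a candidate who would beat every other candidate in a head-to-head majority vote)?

Head-to-head results (7 voters total):
P vs X: P wins 5–2.
P vs S: S wins 5–2.
P vs Q: Q wins 4–3.
P vs V: P wins 5–2.
X vs S: S wins 4–3.
X vs Q: Q wins 5–2.
X vs V: X wins 4–3.
S vs Q: Q wins 4–3.
S vs V: S wins 4–3.
Q vs V: Q wins 5–2.
Q beats each rival — P (4–3), X (5–2), S (4–3), V (5–2) — so Q is the Condorcet winner.

Yes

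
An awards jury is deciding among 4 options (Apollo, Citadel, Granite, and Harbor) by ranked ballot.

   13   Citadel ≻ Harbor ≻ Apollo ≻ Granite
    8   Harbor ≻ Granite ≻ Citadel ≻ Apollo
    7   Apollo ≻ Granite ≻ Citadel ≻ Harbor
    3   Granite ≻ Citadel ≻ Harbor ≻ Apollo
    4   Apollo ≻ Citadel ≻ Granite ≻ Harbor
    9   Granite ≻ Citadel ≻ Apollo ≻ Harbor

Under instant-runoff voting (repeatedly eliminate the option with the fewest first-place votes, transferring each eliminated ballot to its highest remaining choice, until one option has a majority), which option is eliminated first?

Harbor

Round 1: Citadel 13, Granite 12, Apollo 11, Harbor 8. Harbor has the fewest and is eliminated.
Round 2: Granite 20, Citadel 13, Apollo 11. Apollo has the fewest and is eliminated.
Round 3: Granite 27, Citadel 17. Granite has a majority.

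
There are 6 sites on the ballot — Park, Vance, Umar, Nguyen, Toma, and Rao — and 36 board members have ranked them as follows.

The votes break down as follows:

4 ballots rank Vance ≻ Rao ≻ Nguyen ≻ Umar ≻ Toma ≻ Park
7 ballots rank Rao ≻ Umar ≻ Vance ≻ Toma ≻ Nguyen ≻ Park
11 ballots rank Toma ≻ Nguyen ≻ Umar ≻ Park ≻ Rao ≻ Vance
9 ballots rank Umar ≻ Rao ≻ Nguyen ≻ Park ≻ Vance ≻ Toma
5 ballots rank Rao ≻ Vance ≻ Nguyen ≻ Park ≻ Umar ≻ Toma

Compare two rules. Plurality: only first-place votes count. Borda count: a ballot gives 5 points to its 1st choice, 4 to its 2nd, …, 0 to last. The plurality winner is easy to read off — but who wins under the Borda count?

Rao

Plurality first-place counts: Park 0, Vance 4, Umar 9, Nguyen 0, Toma 11, Rao 12 → Rao.
Borda totals: Park 50, Vance 70, Umar 119, Nguyen 105, Toma 73, Rao 123 → Rao.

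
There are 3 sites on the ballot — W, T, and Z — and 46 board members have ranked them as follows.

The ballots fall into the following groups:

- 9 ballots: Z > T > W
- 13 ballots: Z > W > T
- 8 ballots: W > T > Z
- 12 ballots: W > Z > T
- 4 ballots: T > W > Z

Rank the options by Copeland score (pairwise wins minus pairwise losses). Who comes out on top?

Pairwise results:
  W vs T: W wins 33–13.
  W vs Z: W wins 24–22.
  T vs Z: Z wins 34–12.
Copeland scores (wins − losses):
  W: 2 − 0 = 2
  T: 0 − 2 = -2
  Z: 1 − 1 = 0
W has the best Copeland score.

W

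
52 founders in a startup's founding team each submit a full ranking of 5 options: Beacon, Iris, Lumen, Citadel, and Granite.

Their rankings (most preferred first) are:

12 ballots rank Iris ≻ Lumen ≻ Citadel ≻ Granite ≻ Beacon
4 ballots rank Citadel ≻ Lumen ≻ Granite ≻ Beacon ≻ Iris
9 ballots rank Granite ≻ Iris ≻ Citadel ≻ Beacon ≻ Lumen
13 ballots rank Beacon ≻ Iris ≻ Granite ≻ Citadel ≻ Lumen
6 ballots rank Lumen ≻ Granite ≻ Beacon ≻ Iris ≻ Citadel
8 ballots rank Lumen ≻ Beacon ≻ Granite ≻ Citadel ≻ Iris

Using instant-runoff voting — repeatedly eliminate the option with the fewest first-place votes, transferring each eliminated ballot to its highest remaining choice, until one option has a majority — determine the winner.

Iris

Round 1: Lumen 14, Beacon 13, Iris 12, Granite 9, Citadel 4. Citadel has the fewest and is eliminated.
Round 2: Lumen 18, Beacon 13, Iris 12, Granite 9. Granite has the fewest and is eliminated.
Round 3: Iris 21, Lumen 18, Beacon 13. Beacon has the fewest and is eliminated.
Round 4: Iris 34, Lumen 18. Iris has a majority.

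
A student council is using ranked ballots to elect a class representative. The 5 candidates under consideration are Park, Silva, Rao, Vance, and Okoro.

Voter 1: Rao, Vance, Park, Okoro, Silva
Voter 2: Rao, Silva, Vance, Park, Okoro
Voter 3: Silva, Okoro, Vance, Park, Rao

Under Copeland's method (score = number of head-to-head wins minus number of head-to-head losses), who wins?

Rao

Pairwise results:
  Park vs Silva: Silva wins 2–1.
  Park vs Rao: Rao wins 2–1.
  Park vs Vance: Vance wins 3–0.
  Park vs Okoro: Park wins 2–1.
  Silva vs Rao: Rao wins 2–1.
  Silva vs Vance: Silva wins 2–1.
  Silva vs Okoro: Silva wins 2–1.
  Rao vs Vance: Rao wins 2–1.
  Rao vs Okoro: Rao wins 2–1.
  Vance vs Okoro: Vance wins 2–1.
Copeland scores (wins − losses):
  Park: 1 − 3 = -2
  Silva: 3 − 1 = 2
  Rao: 4 − 0 = 4
  Vance: 2 − 2 = 0
  Okoro: 0 − 4 = -4
Rao has the best Copeland score.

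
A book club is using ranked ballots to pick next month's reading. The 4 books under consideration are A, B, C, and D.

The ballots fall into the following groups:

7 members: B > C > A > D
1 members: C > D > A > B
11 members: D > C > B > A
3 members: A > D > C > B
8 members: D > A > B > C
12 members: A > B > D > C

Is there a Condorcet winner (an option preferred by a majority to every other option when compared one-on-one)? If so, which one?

Head-to-head results (42 voters total):
A vs B: A wins 24–18.
A vs C: A wins 23–19.
A vs D: A wins 22–20.
B vs C: B wins 27–15.
B vs D: D wins 23–19.
C vs D: D wins 34–8.
A beats each rival — B (24–18), C (23–19), D (22–20) — so A is the Condorcet winner.

A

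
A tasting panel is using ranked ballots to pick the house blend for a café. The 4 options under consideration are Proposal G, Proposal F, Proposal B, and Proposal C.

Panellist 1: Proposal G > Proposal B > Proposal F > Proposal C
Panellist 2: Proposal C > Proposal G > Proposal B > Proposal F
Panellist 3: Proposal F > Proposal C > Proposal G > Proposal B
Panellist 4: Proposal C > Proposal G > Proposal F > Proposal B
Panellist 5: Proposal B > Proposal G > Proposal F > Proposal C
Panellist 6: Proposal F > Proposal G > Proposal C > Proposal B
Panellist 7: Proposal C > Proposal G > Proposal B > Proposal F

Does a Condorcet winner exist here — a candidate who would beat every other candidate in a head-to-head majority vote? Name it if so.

No Condorcet winner

Head-to-head results (7 voters total):
Proposal G vs Proposal F: Proposal G wins 5–2.
Proposal G vs Proposal B: Proposal G wins 6–1.
Proposal G vs Proposal C: Proposal C wins 4–3.
Proposal F vs Proposal B: Proposal B wins 4–3.
Proposal F vs Proposal C: Proposal F wins 4–3.
Proposal B vs Proposal C: Proposal C wins 5–2.
No candidate beats all others: Proposal G beats Proposal F beats Proposal C beats Proposal G, a majority cycle.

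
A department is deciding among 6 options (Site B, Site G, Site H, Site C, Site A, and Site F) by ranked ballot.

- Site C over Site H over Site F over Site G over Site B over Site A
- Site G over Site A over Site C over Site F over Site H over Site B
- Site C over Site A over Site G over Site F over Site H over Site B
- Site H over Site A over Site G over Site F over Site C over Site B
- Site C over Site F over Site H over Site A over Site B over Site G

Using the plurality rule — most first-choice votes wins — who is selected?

Site C

First-place vote totals:
  Site B: 0
  Site G: 1
  Site H: 1
  Site C: 3
  Site A: 0
  Site F: 0
Site C has the most first-place votes.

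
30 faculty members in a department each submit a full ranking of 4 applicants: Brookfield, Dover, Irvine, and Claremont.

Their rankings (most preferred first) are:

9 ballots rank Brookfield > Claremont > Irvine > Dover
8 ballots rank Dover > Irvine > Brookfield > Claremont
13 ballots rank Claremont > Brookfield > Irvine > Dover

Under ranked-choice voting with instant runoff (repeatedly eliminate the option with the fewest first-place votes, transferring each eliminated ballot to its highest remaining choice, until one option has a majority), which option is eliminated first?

Round 1: Claremont 13, Brookfield 9, Dover 8, Irvine 0. Irvine has the fewest and is eliminated.
Round 2: Claremont 13, Brookfield 9, Dover 8. Dover has the fewest and is eliminated.
Round 3: Brookfield 17, Claremont 13. Brookfield has a majority.

Irvine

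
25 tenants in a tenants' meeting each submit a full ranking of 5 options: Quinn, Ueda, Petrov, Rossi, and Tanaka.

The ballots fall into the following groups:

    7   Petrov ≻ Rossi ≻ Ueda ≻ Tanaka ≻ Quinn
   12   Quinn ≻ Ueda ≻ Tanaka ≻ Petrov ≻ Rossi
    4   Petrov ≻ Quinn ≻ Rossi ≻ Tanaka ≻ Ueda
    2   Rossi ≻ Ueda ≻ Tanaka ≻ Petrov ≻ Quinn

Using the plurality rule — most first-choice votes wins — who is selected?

Quinn

First-place vote totals:
  Quinn: 12
  Ueda: 0
  Petrov: 11
  Rossi: 2
  Tanaka: 0
Quinn has the most first-place votes.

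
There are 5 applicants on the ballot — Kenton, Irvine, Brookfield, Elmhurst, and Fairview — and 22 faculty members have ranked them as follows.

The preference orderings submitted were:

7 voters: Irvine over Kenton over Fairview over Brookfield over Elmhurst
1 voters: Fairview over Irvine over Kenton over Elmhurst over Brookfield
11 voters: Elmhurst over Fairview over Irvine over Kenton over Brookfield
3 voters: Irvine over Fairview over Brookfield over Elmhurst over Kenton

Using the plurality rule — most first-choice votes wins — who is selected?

Elmhurst

First-place vote totals:
  Kenton: 0
  Irvine: 10
  Brookfield: 0
  Elmhurst: 11
  Fairview: 1
Elmhurst has the most first-place votes.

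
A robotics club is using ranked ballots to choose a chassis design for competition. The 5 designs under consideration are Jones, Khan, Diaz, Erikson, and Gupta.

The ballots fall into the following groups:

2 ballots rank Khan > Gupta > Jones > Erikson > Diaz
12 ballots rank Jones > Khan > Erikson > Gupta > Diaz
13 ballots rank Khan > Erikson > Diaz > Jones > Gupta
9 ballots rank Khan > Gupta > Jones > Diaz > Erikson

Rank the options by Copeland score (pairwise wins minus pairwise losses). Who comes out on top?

Khan

Pairwise results:
  Jones vs Khan: Khan wins 24–12.
  Jones vs Diaz: Jones wins 23–13.
  Jones vs Erikson: Jones wins 23–13.
  Jones vs Gupta: Jones wins 25–11.
  Khan vs Diaz: Khan wins 36–0.
  Khan vs Erikson: Khan wins 36–0.
  Khan vs Gupta: Khan wins 36–0.
  Diaz vs Erikson: Erikson wins 27–9.
  Diaz vs Gupta: Gupta wins 23–13.
  Erikson vs Gupta: Erikson wins 25–11.
Copeland scores (wins − losses):
  Jones: 3 − 1 = 2
  Khan: 4 − 0 = 4
  Diaz: 0 − 4 = -4
  Erikson: 2 − 2 = 0
  Gupta: 1 − 3 = -2
Khan has the best Copeland score.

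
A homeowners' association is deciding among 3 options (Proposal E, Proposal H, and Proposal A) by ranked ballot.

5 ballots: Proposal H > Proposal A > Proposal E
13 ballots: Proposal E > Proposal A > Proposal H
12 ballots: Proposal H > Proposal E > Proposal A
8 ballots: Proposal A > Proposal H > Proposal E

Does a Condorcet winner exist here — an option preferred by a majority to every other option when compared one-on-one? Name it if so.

No Condorcet winner

Head-to-head results (38 voters total):
Proposal E vs Proposal H: Proposal H wins 25–13.
Proposal E vs Proposal A: Proposal E wins 25–13.
Proposal H vs Proposal A: Proposal A wins 21–17.
No candidate beats all others: Proposal E beats Proposal A beats Proposal H beats Proposal E, a majority cycle.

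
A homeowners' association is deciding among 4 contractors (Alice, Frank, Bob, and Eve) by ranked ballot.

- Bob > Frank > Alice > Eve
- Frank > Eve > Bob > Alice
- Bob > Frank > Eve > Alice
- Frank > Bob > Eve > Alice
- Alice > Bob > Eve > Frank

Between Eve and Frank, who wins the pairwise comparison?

Ballots ranking Eve above Frank: 1.
Ballots ranking Frank above Eve: 4.
Frank wins the head-to-head, 4–1.

Frank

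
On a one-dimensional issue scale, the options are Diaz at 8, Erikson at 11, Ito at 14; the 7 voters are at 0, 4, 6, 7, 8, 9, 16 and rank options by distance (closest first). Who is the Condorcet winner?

With single-peaked preferences on a line, the Condorcet winner is the candidate closest to the median voter.
The median voter (position 7) is closest to Diaz at 8.
Check: Diaz vs Ito — voters closer to Diaz: 6 of 7.

Diaz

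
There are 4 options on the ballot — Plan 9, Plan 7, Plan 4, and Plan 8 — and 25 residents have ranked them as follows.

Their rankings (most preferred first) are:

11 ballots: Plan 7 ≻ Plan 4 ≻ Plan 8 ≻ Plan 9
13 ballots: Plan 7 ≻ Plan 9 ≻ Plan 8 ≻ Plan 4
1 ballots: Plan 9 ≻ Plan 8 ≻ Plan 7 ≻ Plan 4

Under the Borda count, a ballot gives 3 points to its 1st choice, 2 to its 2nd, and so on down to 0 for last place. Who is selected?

Borda scores:
  Plan 9: 11·0 + 13·2 + 3 = 29
  Plan 7: 11·3 + 13·3 + 1 = 73
  Plan 4: 11·2 + 13·0 + 0 = 22
  Plan 8: 11·1 + 13·1 + 2 = 26
Plan 7 has the highest total.

Plan 7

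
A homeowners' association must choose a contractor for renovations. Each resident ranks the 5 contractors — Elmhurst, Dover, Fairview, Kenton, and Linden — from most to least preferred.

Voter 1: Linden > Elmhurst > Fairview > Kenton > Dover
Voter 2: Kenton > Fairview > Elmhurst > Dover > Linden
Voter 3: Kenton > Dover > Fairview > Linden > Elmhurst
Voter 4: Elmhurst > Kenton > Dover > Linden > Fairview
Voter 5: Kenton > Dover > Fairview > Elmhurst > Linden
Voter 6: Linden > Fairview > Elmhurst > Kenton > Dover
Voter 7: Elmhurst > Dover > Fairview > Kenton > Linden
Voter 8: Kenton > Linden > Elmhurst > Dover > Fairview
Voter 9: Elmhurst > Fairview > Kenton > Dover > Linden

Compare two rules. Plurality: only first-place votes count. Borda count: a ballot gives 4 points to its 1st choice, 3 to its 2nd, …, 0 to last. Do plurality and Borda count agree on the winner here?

Yes

Plurality first-place counts: Elmhurst 3, Dover 0, Fairview 0, Kenton 4, Linden 2 → Kenton.
Borda totals: Elmhurst 22, Dover 14, Fairview 17, Kenton 24, Linden 13 → Kenton.
The two rules agree on Kenton.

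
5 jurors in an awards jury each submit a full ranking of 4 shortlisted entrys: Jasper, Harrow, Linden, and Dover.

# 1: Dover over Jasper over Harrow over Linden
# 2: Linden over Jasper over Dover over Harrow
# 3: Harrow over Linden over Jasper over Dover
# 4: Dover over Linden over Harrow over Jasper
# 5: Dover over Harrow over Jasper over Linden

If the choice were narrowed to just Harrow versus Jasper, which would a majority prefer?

Harrow

Ballots ranking Harrow above Jasper: 3.
Ballots ranking Jasper above Harrow: 2.
Harrow wins the head-to-head, 3–2.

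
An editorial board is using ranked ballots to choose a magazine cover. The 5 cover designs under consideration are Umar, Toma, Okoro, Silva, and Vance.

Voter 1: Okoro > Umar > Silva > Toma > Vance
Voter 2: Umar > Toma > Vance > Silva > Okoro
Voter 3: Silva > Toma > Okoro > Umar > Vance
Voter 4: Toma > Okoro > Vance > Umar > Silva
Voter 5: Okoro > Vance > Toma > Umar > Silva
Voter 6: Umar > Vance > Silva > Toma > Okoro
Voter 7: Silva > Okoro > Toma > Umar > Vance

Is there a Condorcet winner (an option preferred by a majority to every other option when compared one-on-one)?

Head-to-head results (7 voters total):
Umar vs Toma: Toma wins 4–3.
Umar vs Okoro: Okoro wins 5–2.
Umar vs Silva: Umar wins 5–2.
Umar vs Vance: Umar wins 5–2.
Toma vs Okoro: Toma wins 4–3.
Toma vs Silva: Silva wins 4–3.
Toma vs Vance: Toma wins 5–2.
Okoro vs Silva: Silva wins 4–3.
Okoro vs Vance: Okoro wins 5–2.
Silva vs Vance: Vance wins 4–3.
No candidate beats all others: Umar beats Silva beats Toma beats Umar, a majority cycle.

No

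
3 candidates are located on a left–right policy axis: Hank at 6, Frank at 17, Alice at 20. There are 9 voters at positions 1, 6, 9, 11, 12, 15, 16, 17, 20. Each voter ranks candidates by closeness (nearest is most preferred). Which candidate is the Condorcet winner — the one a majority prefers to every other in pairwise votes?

Frank

With single-peaked preferences on a line, the Condorcet winner is the candidate closest to the median voter.
The median voter (position 12) is closest to Frank at 17.
Check: Frank vs Hank — voters closer to Frank: 5 of 9.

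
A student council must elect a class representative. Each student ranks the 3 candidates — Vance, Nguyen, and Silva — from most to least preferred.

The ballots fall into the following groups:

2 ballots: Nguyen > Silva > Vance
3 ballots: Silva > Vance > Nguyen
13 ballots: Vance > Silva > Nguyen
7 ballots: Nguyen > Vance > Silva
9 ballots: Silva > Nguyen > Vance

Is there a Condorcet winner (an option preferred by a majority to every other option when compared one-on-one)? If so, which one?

No Condorcet winner

Head-to-head results (34 voters total):
Vance vs Nguyen: Nguyen wins 18–16.
Vance vs Silva: Vance wins 20–14.
Nguyen vs Silva: Silva wins 25–9.
No candidate beats all others: Vance beats Silva beats Nguyen beats Vance, a majority cycle.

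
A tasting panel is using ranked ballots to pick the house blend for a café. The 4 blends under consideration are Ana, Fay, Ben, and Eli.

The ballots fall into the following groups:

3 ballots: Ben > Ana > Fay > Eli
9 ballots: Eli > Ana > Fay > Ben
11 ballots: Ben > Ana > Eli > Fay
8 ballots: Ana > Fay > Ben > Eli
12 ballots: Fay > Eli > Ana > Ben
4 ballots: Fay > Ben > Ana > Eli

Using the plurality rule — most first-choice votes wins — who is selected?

Fay

First-place vote totals:
  Ana: 8
  Fay: 16
  Ben: 14
  Eli: 9
Fay has the most first-place votes.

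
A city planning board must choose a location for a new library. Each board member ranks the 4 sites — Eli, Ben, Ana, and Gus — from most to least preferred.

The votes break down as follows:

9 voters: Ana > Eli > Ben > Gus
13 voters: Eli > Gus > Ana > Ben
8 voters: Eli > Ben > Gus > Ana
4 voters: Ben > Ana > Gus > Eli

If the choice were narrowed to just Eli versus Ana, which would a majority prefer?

Eli

Ballots ranking Eli above Ana: 13+8 = 21.
Ballots ranking Ana above Eli: 9+4 = 13.
Eli wins the head-to-head, 21–13.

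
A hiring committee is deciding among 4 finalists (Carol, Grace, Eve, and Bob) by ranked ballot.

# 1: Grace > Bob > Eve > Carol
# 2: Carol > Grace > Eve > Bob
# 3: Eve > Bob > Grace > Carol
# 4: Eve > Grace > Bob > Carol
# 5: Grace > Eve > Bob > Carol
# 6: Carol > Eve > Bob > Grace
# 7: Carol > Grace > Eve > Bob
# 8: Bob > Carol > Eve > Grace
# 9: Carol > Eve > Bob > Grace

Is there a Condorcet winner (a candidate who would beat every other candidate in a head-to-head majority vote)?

Head-to-head results (9 voters total):
Carol vs Grace: Carol wins 5–4.
Carol vs Eve: Carol wins 5–4.
Carol vs Bob: Bob wins 5–4.
Grace vs Eve: Eve wins 5–4.
Grace vs Bob: Grace wins 5–4.
Eve vs Bob: Eve wins 7–2.
No candidate beats all others: Carol beats Grace beats Bob beats Carol, a majority cycle.

No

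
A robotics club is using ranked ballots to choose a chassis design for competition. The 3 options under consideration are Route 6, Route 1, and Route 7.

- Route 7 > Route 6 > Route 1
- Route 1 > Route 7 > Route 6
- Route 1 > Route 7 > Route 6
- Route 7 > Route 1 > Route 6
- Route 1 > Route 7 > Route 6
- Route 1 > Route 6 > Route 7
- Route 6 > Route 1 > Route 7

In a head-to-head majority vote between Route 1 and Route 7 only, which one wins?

Ballots ranking Route 1 above Route 7: 5.
Ballots ranking Route 7 above Route 1: 2.
Route 1 wins the head-to-head, 5–2.

Route 1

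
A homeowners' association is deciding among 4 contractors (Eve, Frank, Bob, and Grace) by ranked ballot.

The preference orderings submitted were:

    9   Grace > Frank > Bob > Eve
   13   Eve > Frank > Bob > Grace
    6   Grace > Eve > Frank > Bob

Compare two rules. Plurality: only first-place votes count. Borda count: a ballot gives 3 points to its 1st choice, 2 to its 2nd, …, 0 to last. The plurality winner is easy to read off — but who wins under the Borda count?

Eve

Plurality first-place counts: Eve 13, Frank 0, Bob 0, Grace 15 → Grace.
Borda totals: Eve 51, Frank 50, Bob 22, Grace 45 → Eve.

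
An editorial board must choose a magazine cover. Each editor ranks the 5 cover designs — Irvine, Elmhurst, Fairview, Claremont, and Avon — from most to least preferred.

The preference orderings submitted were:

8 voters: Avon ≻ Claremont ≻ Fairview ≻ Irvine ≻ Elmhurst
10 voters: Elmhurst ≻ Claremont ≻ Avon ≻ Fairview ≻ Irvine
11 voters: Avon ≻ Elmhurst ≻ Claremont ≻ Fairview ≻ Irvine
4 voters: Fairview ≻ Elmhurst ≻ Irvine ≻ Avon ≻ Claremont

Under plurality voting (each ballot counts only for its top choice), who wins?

Avon

First-place vote totals:
  Irvine: 0
  Elmhurst: 10
  Fairview: 4
  Claremont: 0
  Avon: 19
Avon has the most first-place votes.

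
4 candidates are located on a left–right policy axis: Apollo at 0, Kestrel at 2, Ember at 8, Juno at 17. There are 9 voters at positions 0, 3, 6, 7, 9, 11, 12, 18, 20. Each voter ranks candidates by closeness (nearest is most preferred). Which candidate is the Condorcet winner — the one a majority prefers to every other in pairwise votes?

Ember

With single-peaked preferences on a line, the Condorcet winner is the candidate closest to the median voter.
The median voter (position 9) is closest to Ember at 8.
Check: Ember vs Juno — voters closer to Ember: 7 of 9.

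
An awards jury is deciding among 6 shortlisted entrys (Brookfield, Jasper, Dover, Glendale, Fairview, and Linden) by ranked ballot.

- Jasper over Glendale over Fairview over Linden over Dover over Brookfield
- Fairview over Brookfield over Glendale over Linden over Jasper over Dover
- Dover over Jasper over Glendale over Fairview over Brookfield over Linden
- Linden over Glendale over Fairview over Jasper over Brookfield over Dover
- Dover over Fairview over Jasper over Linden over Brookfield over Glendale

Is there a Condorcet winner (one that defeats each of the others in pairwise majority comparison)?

No

Head-to-head results (5 voters total):
Brookfield vs Jasper: Jasper wins 4–1.
Brookfield vs Dover: Dover wins 3–2.
Brookfield vs Glendale: Glendale wins 3–2.
Brookfield vs Fairview: Fairview wins 5–0.
Brookfield vs Linden: Linden wins 3–2.
Jasper vs Dover: Jasper wins 3–2.
Jasper vs Glendale: Jasper wins 3–2.
Jasper vs Fairview: Fairview wins 3–2.
Jasper vs Linden: Jasper wins 3–2.
Dover vs Glendale: Glendale wins 3–2.
Dover vs Fairview: Fairview wins 3–2.
Dover vs Linden: Linden wins 3–2.
Glendale vs Fairview: Glendale wins 3–2.
Glendale vs Linden: Glendale wins 3–2.
Fairview vs Linden: Fairview wins 4–1.
No candidate beats all others: Jasper beats Glendale beats Fairview beats Jasper, a majority cycle.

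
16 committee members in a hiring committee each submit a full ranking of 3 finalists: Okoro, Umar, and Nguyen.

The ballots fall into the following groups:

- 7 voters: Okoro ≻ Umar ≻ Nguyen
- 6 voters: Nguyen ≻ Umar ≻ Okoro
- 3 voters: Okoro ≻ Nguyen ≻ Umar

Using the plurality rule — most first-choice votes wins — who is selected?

First-place vote totals:
  Okoro: 10
  Umar: 0
  Nguyen: 6
Okoro has the most first-place votes.

Okoro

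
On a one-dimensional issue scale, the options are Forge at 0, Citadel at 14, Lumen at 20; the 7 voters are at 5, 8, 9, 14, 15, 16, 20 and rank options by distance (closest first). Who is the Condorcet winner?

Citadel

With single-peaked preferences on a line, the Condorcet winner is the candidate closest to the median voter.
The median voter (position 14) is closest to Citadel at 14.
Check: Citadel vs Lumen — voters closer to Citadel: 6 of 7.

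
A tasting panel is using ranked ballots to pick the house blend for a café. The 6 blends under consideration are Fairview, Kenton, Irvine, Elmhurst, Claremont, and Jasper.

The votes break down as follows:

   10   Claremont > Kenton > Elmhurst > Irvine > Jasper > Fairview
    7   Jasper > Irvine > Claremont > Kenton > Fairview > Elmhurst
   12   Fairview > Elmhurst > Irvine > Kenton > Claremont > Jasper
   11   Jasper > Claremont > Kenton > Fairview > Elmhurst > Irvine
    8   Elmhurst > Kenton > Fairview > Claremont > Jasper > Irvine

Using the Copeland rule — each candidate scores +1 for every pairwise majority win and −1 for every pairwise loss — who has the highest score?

Pairwise results:
  Fairview vs Kenton: Kenton wins 36–12.
  Fairview vs Irvine: Fairview wins 31–17.
  Fairview vs Elmhurst: Fairview wins 30–18.
  Fairview vs Claremont: Claremont wins 28–20.
  Fairview vs Jasper: Jasper wins 28–20.
  Kenton vs Irvine: Kenton wins 29–19.
  Kenton vs Elmhurst: Kenton wins 28–20.
  Kenton vs Claremont: Claremont wins 28–20.
  Kenton vs Jasper: Kenton wins 30–18.
  Irvine vs Elmhurst: Elmhurst wins 41–7.
  Irvine vs Claremont: Claremont wins 29–19.
  Irvine vs Jasper: Jasper wins 26–22.
  Elmhurst vs Claremont: Claremont wins 28–20.
  Elmhurst vs Jasper: Elmhurst wins 30–18.
  Claremont vs Jasper: Claremont wins 30–18.
Copeland scores (wins − losses):
  Fairview: 2 − 3 = -1
  Kenton: 4 − 1 = 3
  Irvine: 0 − 5 = -5
  Elmhurst: 2 − 3 = -1
  Claremont: 5 − 0 = 5
  Jasper: 2 − 3 = -1
Claremont has the best Copeland score.

Claremont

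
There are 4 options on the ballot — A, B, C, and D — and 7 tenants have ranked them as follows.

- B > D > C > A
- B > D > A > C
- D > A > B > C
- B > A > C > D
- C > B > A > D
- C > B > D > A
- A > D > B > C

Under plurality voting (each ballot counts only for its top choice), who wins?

First-place vote totals:
  A: 1
  B: 3
  C: 2
  D: 1
B has the most first-place votes.

B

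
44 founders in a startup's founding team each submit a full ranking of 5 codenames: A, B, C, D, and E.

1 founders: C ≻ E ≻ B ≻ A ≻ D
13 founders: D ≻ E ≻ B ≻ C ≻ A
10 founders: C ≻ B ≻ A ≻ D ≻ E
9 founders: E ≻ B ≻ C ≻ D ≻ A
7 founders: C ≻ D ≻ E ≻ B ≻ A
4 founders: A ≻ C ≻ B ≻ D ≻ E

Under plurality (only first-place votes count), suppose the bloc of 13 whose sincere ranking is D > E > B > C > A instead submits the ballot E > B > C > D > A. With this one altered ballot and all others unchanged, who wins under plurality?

E

First-place totals with the altered ballot: A 4, B 0, C 18, D 0, E 22.
The switch changes the winner from C to E.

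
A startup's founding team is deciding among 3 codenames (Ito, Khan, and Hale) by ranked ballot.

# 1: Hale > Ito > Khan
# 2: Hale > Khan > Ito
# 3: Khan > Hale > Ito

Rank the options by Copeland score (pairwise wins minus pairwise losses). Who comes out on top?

Hale

Pairwise results:
  Ito vs Khan: Khan wins 2–1.
  Ito vs Hale: Hale wins 3–0.
  Khan vs Hale: Hale wins 2–1.
Copeland scores (wins − losses):
  Ito: 0 − 2 = -2
  Khan: 1 − 1 = 0
  Hale: 2 − 0 = 2
Hale has the best Copeland score.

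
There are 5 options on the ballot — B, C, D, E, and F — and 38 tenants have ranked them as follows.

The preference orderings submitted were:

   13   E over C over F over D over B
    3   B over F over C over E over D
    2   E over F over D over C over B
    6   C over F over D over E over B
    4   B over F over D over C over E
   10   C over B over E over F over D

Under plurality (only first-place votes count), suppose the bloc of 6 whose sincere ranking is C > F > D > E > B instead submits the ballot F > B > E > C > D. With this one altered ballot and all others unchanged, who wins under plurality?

E

First-place totals with the altered ballot: B 7, C 10, D 0, E 15, F 6.
The switch changes the winner from C to E.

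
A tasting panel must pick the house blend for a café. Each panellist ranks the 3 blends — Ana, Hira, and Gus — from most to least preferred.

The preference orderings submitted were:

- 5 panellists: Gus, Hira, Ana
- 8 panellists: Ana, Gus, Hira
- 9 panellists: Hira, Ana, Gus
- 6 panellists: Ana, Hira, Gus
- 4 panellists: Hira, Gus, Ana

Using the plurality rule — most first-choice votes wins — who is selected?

First-place vote totals:
  Ana: 14
  Hira: 13
  Gus: 5
Ana has the most first-place votes.

Ana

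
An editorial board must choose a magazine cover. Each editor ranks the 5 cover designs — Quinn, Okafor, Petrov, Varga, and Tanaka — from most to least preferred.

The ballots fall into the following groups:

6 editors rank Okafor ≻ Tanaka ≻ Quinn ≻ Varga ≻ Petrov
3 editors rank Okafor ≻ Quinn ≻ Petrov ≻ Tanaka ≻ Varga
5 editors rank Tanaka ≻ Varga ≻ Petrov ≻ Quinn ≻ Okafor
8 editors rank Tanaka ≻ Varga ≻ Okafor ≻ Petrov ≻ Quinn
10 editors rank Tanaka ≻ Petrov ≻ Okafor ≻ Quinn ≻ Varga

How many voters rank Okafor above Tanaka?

Ballots ranking Okafor above Tanaka: 6+3 = 9.
Ballots ranking Tanaka above Okafor: 5+8+10 = 23.
So 9 of 32 voters prefer Okafor to Tanaka.

9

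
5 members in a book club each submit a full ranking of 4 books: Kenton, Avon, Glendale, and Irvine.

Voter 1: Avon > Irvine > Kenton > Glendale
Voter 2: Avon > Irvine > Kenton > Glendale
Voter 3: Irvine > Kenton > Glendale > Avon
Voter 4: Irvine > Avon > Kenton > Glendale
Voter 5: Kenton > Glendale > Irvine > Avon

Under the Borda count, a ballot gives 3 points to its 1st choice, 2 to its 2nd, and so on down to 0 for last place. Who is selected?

Borda scores:
  Kenton: 1 + 1 + 2 + 1 + 3 = 8
  Avon: 3 + 3 + 0 + 2 + 0 = 8
  Glendale: 0 + 0 + 1 + 0 + 2 = 3
  Irvine: 2 + 2 + 3 + 3 + 1 = 11
Irvine has the highest total.

Irvine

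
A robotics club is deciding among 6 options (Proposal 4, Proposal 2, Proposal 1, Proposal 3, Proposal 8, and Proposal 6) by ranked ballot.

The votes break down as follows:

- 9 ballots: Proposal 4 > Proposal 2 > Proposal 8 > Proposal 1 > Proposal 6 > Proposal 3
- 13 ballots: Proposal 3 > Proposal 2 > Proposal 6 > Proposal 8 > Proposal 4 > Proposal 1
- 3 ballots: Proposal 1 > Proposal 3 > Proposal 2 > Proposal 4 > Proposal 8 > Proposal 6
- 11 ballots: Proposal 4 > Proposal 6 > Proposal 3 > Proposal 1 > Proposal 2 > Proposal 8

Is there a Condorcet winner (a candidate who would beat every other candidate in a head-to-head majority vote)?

Head-to-head results (36 voters total):
Proposal 4 vs Proposal 2: Proposal 4 wins 20–16.
Proposal 4 vs Proposal 1: Proposal 4 wins 33–3.
Proposal 4 vs Proposal 3: Proposal 4 wins 20–16.
Proposal 4 vs Proposal 8: Proposal 4 wins 23–13.
Proposal 4 vs Proposal 6: Proposal 4 wins 23–13.
Proposal 2 vs Proposal 1: Proposal 2 wins 22–14.
Proposal 2 vs Proposal 3: Proposal 3 wins 27–9.
Proposal 2 vs Proposal 8: Proposal 2 wins 36–0.
Proposal 2 vs Proposal 6: Proposal 2 wins 25–11.
Proposal 1 vs Proposal 3: Proposal 3 wins 24–12.
Proposal 1 vs Proposal 8: Proposal 8 wins 22–14.
Proposal 1 vs Proposal 6: Proposal 6 wins 24–12.
Proposal 3 vs Proposal 8: Proposal 3 wins 27–9.
Proposal 3 vs Proposal 6: Proposal 6 wins 20–16.
Proposal 8 vs Proposal 6: Proposal 6 wins 24–12.
Proposal 4 beats each rival — Proposal 2 (20–16), Proposal 1 (33–3), Proposal 3 (20–16), Proposal 8 (23–13), Proposal 6 (23–13) — so Proposal 4 is the Condorcet winner.

Yes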